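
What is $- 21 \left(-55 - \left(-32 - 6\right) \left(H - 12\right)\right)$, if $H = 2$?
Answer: $9135$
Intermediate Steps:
$- 21 \left(-55 - \left(-32 - 6\right) \left(H - 12\right)\right) = - 21 \left(-55 - \left(-32 - 6\right) \left(2 - 12\right)\right) = - 21 \left(-55 - \left(-38\right) \left(-10\right)\right) = - 21 \left(-55 - 380\right) = \left(-21\right) \left(-435\right) = 9135$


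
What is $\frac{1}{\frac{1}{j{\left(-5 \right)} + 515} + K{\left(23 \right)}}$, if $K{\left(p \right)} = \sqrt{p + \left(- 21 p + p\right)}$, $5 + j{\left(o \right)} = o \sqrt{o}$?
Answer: $\frac{5 \left(102 - i \sqrt{5}\right)}{1 + 5 \sqrt{2185} + 510 i \sqrt{437}} \approx 4.4847 \cdot 10^{-6} - 0.047836 i$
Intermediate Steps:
$j{\left(o \right)} = -5 + o^{\frac{3}{2}}$ ($j{\left(o \right)} = -5 + o \sqrt{o} = -5 + o^{\frac{3}{2}}$)
$K{\left(p \right)} = \sqrt{19} \sqrt{- p}$ ($K{\left(p \right)} = \sqrt{p - 20 p} = \sqrt{- 19 p} = \sqrt{19} \sqrt{- p}$)
$\frac{1}{\frac{1}{j{\left(-5 \right)} + 515} + K{\left(23 \right)}} = \frac{1}{\frac{1}{\left(-5 + \left(-5\right)^{\frac{3}{2}}\right) + 515} + \sqrt{19} \sqrt{\left(-1\right) 23}} = \frac{1}{\frac{1}{\left(-5 - 5 i \sqrt{5}\right) + 515} + \sqrt{19} \sqrt{-23}} = \frac{1}{\frac{1}{510 - 5 i \sqrt{5}} + \sqrt{19} i \sqrt{23}} = \frac{1}{\frac{1}{510 - 5 i \sqrt{5}} + i \sqrt{437}}$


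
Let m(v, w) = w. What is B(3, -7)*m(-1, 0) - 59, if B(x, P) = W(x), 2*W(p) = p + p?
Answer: -59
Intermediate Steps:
W(p) = p (W(p) = (p + p)/2 = (2*p)/2 = p)
B(x, P) = x
B(3, -7)*m(-1, 0) - 59 = 3*0 - 59 = 0 - 59 = -59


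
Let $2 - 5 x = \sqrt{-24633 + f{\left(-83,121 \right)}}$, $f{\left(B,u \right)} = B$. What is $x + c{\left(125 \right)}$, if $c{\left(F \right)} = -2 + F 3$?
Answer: $\frac{1867}{5} - \frac{2 i \sqrt{6179}}{5} \approx 373.4 - 31.443 i$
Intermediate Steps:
$c{\left(F \right)} = -2 + 3 F$
$x = \frac{2}{5} - \frac{2 i \sqrt{6179}}{5}$ ($x = \frac{2}{5} - \frac{\sqrt{-24633 - 83}}{5} = \frac{2}{5} - \frac{\sqrt{-24716}}{5} = \frac{2}{5} - \frac{2 i \sqrt{6179}}{5} \approx 0.4 - 31.443 i$)
$x + c{\left(125 \right)} = \left(\frac{2}{5} - \frac{2 i \sqrt{6179}}{5}\right) + \left(-2 + 3 \cdot 125\right) = \left(\frac{2}{5} - \frac{2 i \sqrt{6179}}{5}\right) + \left(-2 + 375\right) = \left(\frac{2}{5} - \frac{2 i \sqrt{6179}}{5}\right) + 373 = \frac{1867}{5} - \frac{2 i \sqrt{6179}}{5}$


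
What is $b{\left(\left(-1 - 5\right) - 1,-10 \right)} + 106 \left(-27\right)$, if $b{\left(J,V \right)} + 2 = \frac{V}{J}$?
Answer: $- \frac{20038}{7} \approx -2862.6$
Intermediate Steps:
$b{\left(J,V \right)} = -2 + \frac{V}{J}$
$b{\left(\left(-1 - 5\right) - 1,-10 \right)} + 106 \left(-27\right) = \left(-2 - \frac{10}{\left(-1 - 5\right) - 1}\right) + 106 \left(-27\right) = \left(-2 - \frac{10}{-6 + \left(-5 + 4\right)}\right) - 2862 = \left(-2 - \frac{10}{-6 - 1}\right) - 2862 = \left(-2 - \frac{10}{-7}\right) - 2862 = \left(-2 - - \frac{10}{7}\right) - 2862 = \left(-2 + \frac{10}{7}\right) - 2862 = - \frac{4}{7} - 2862 = - \frac{20038}{7}$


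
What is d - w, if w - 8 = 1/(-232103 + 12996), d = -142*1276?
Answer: -39702188399/219107 ≈ -1.8120e+5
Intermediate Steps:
d = -181192
w = 1752855/219107 (w = 8 + 1/(-232103 + 12996) = 8 + 1/(-219107) = 8 - 1/219107 = 1752855/219107 ≈ 8.0000)
d - w = -181192 - 1*1752855/219107 = -181192 - 1752855/219107 = -39702188399/219107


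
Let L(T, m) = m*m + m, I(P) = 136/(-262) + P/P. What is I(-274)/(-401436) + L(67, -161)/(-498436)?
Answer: -5375798689/104015119788 ≈ -0.051683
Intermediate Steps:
I(P) = 63/131 (I(P) = 136*(-1/262) + 1 = -68/131 + 1 = 63/131)
L(T, m) = m + m² (L(T, m) = m² + m = m + m²)
I(-274)/(-401436) + L(67, -161)/(-498436) = (63/131)/(-401436) - 161*(1 - 161)/(-498436) = (63/131)*(-1/401436) - 161*(-160)*(-1/498436) = -1/834732 + 25760*(-1/498436) = -1/834732 - 6440/124609 = -5375798689/104015119788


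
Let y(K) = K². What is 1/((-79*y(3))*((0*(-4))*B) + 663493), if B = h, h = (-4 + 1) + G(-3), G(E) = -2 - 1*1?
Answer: 1/663493 ≈ 1.5072e-6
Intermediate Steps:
G(E) = -3 (G(E) = -2 - 1 = -3)
h = -6 (h = (-4 + 1) - 3 = -3 - 3 = -6)
B = -6
1/((-79*y(3))*((0*(-4))*B) + 663493) = 1/((-79*3²)*((0*(-4))*(-6)) + 663493) = 1/((-79*9)*(0*(-6)) + 663493) = 1/(-711*0 + 663493) = 1/(0 + 663493) = 1/663493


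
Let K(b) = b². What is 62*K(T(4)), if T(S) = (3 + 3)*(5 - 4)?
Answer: 2232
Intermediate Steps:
T(S) = 6 (T(S) = 6*1 = 6)
62*K(T(4)) = 62*6² = 62*36 = 2232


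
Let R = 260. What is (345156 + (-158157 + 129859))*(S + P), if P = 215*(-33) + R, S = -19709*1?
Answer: -8410678752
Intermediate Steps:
S = -19709
P = -6835 (P = 215*(-33) + 260 = -7095 + 260 = -6835)
(345156 + (-158157 + 129859))*(S + P) = (345156 + (-158157 + 129859))*(-19709 - 6835) = (345156 - 28298)*(-26544) = 316858*(-26544) = -8410678752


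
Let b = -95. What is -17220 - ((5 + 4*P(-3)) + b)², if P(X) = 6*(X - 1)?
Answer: -51816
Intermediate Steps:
P(X) = -6 + 6*X (P(X) = 6*(-1 + X) = -6 + 6*X)
-17220 - ((5 + 4*P(-3)) + b)² = -17220 - ((5 + 4*(-6 + 6*(-3))) - 95)² = -17220 - ((5 + 4*(-6 - 18)) - 95)² = -17220 - ((5 + 4*(-24)) - 95)² = -17220 - ((5 - 96) - 95)² = -17220 - (-91 - 95)² = -17220 - 1*(-186)² = -17220 - 1*34596 = -17220 - 34596 = -51816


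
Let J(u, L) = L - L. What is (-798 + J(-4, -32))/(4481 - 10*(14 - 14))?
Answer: -798/4481 ≈ -0.17809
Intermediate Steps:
J(u, L) = 0
(-798 + J(-4, -32))/(4481 - 10*(14 - 14)) = (-798 + 0)/(4481 - 10*(14 - 14)) = -798/(4481 - 10*0) = -798/(4481 + 0) = -798/4481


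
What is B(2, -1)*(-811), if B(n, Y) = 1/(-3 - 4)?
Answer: 811/7 ≈ 115.86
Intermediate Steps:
B(n, Y) = -⅐ (B(n, Y) = 1/(-7) = -⅐)
B(2, -1)*(-811) = -⅐*(-811) = 811/7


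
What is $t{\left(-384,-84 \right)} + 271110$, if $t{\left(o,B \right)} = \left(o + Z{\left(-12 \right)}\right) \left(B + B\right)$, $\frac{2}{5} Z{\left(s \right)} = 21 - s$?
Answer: $321762$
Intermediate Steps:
$Z{\left(s \right)} = \frac{105}{2} - \frac{5 s}{2}$ ($Z{\left(s \right)} = \frac{5 \left(21 - s\right)}{2} = \frac{105}{2} - \frac{5 s}{2}$)
$t{\left(o,B \right)} = 2 B \left(\frac{165}{2} + o\right)$ ($t{\left(o,B \right)} = \left(o + \left(\frac{105}{2} - -30\right)\right) \left(B + B\right) = \left(o + \left(\frac{105}{2} + 30\right)\right) 2 B = \left(o + \frac{165}{2}\right) 2 B = \left(\frac{165}{2} + o\right) 2 B = 2 B \left(\frac{165}{2} + o\right)$)
$t{\left(-384,-84 \right)} + 271110 = - 84 \left(165 + 2 \left(-384\right)\right) + 271110 = - 84 \left(165 - 768\right) + 271110 = \left(-84\right) \left(-603\right) + 271110 = 50652 + 271110 = 321762$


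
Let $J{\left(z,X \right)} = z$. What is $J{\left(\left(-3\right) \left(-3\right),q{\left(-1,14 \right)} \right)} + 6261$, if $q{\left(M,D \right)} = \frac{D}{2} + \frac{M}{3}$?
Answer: $6270$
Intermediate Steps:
$q{\left(M,D \right)} = \frac{D}{2} + \frac{M}{3}$ ($q{\left(M,D \right)} = D \frac{1}{2} + M \frac{1}{3} = \frac{D}{2} + \frac{M}{3}$)
$J{\left(\left(-3\right) \left(-3\right),q{\left(-1,14 \right)} \right)} + 6261 = \left(-3\right) \left(-3\right) + 6261 = 9 + 6261 = 6270$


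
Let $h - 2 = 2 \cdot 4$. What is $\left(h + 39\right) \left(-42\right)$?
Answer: $-2058$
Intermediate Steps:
$h = 10$ ($h = 2 + 2 \cdot 4 = 2 + 8 = 10$)
$\left(h + 39\right) \left(-42\right) = \left(10 + 39\right) \left(-42\right) = 49 \left(-42\right) = -2058$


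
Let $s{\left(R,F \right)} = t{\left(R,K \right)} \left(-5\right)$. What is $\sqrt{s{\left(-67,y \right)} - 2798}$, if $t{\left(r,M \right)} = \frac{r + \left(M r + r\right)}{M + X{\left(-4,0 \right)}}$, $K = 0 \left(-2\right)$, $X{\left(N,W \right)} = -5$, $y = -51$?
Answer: $2 i \sqrt{733} \approx 54.148 i$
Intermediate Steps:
$K = 0$
$t{\left(r,M \right)} = \frac{2 r + M r}{-5 + M}$ ($t{\left(r,M \right)} = \frac{r + \left(M r + r\right)}{M - 5} = \frac{r + \left(r + M r\right)}{-5 + M} = \frac{2 r + M r}{-5 + M}$)
$s{\left(R,F \right)} = 2 R$ ($s{\left(R,F \right)} = \frac{R \left(2 + 0\right)}{-5 + 0} \left(-5\right) = R \frac{1}{-5} \cdot 2 \left(-5\right) = R \left(- \frac{1}{5}\right) 2 \left(-5\right) = - \frac{2 R}{5} \left(-5\right) = 2 R$)
$\sqrt{s{\left(-67,y \right)} - 2798} = \sqrt{2 \left(-67\right) - 2798} = \sqrt{-134 - 2798} = \sqrt{-2932} = 2 i \sqrt{733}$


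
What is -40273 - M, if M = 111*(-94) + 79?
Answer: -29918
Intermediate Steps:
M = -10355 (M = -10434 + 79 = -10355)
-40273 - M = -40273 - 1*(-10355) = -40273 + 10355 = -29918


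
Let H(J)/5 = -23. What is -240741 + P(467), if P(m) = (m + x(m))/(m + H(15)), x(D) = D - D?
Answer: -84740365/352 ≈ -2.4074e+5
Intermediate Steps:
x(D) = 0
H(J) = -115 (H(J) = 5*(-23) = -115)
P(m) = m/(-115 + m) (P(m) = (m + 0)/(m - 115) = m/(-115 + m))
-240741 + P(467) = -240741 + 467/(-115 + 467) = -240741 + 467/352 = -84740365/352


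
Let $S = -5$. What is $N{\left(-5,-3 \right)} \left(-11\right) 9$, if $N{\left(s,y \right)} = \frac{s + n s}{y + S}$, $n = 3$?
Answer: $- \frac{495}{2} \approx -247.5$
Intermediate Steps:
$N{\left(s,y \right)} = \frac{4 s}{-5 + y}$ ($N{\left(s,y \right)} = \frac{s + 3 s}{y - 5} = \frac{4 s}{-5 + y}$)
$N{\left(-5,-3 \right)} \left(-11\right) 9 = 4 \left(-5\right) \frac{1}{-5 - 3} \left(-11\right) 9 = 4 \left(-5\right) \frac{1}{-8} \left(-11\right) 9 = 4 \left(-5\right) \left(- \frac{1}{8}\right) \left(-11\right) 9 = \frac{5}{2} \left(-11\right) 9 = \left(- \frac{55}{2}\right) 9 = - \frac{495}{2}$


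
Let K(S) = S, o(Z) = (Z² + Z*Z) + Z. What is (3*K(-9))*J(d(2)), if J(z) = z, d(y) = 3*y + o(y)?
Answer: -432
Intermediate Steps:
o(Z) = Z + 2*Z² (o(Z) = (Z² + Z²) + Z = 2*Z² + Z = Z + 2*Z²)
d(y) = 3*y + y*(1 + 2*y)
(3*K(-9))*J(d(2)) = (3*(-9))*(2*2*(2 + 2)) = -54*2*4 = -27*16 = -432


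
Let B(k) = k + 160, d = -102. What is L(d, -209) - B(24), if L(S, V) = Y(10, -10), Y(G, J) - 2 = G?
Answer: -172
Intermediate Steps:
Y(G, J) = 2 + G
L(S, V) = 12 (L(S, V) = 2 + 10 = 12)
B(k) = 160 + k
L(d, -209) - B(24) = 12 - (160 + 24) = 12 - 1*184 = 12 - 184 = -172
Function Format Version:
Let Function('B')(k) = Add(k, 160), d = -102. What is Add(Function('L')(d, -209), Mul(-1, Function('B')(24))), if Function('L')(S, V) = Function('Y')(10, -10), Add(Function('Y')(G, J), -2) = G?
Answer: -172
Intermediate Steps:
Function('Y')(G, J) = Add(2, G)
Function('L')(S, V) = 12 (Function('L')(S, V) = Add(2, 10) = 12)
Function('B')(k) = Add(160, k)
Add(Function('L')(d, -209), Mul(-1, Function('B')(24))) = Add(12, Mul(-1, Add(160, 24))) = Add(12, Mul(-1, 184)) = Add(12, -184) = -172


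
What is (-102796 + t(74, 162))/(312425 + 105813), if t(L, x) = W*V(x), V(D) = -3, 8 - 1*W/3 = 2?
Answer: -51425/209119 ≈ -0.24591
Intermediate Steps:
W = 18 (W = 24 - 3*2 = 24 - 6 = 18)
t(L, x) = -54 (t(L, x) = 18*(-3) = -54)
(-102796 + t(74, 162))/(312425 + 105813) = (-102796 - 54)/(312425 + 105813) = -102850/418238 = -102850*1/418238 = -51425/209119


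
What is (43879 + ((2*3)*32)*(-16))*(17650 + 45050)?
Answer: 2558598900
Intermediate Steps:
(43879 + ((2*3)*32)*(-16))*(17650 + 45050) = (43879 + (6*32)*(-16))*62700 = (43879 + 192*(-16))*62700 = (43879 - 3072)*62700 = 40807*62700 = 2558598900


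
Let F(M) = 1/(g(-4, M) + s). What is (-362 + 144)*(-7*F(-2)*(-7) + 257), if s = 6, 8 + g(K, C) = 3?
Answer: -66708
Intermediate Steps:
g(K, C) = -5 (g(K, C) = -8 + 3 = -5)
F(M) = 1 (F(M) = 1/(-5 + 6) = 1/1 = 1)
(-362 + 144)*(-7*F(-2)*(-7) + 257) = (-362 + 144)*(-7*1*(-7) + 257) = -218*(-7*(-7) + 257) = -218*(49 + 257) = -218*306 = -66708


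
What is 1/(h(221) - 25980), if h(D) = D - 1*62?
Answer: -1/25821 ≈ -3.8728e-5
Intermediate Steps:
h(D) = -62 + D (h(D) = D - 62 = -62 + D)
1/(h(221) - 25980) = 1/((-62 + 221) - 25980) = 1/(159 - 25980) = 1/(-25821) = -1/25821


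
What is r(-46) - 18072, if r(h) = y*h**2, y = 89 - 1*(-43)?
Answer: 261240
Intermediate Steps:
y = 132 (y = 89 + 43 = 132)
r(h) = 132*h**2
r(-46) - 18072 = 132*(-46)**2 - 18072 = 132*2116 - 18072 = 279312 - 18072 = 261240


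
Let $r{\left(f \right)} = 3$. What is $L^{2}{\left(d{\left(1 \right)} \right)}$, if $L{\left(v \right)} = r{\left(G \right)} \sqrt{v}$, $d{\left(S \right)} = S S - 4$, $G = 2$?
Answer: $-27$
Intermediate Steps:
$d{\left(S \right)} = -4 + S^{2}$ ($d{\left(S \right)} = S^{2} - 4 = -4 + S^{2}$)
$L{\left(v \right)} = 3 \sqrt{v}$
$L^{2}{\left(d{\left(1 \right)} \right)} = \left(3 \sqrt{-4 + 1^{2}}\right)^{2} = \left(3 \sqrt{-4 + 1}\right)^{2} = \left(3 \sqrt{-3}\right)^{2} = \left(3 i \sqrt{3}\right)^{2} = -27$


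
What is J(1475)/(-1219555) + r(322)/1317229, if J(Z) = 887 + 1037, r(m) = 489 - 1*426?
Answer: -2457516631/1606433213095 ≈ -0.0015298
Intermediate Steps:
r(m) = 63 (r(m) = 489 - 426 = 63)
J(Z) = 1924
J(1475)/(-1219555) + r(322)/1317229 = 1924/(-1219555) + 63/1317229 = 1924*(-1/1219555) + 63*(1/1317229) = -1924/1219555 + 63/1317229 = -2457516631/1606433213095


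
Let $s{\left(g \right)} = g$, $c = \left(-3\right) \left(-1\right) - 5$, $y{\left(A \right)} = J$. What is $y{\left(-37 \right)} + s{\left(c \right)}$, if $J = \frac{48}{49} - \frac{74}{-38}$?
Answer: $\frac{863}{931} \approx 0.92696$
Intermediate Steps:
$J = \frac{2725}{931}$ ($J = 48 \cdot \frac{1}{49} - - \frac{37}{19} = \frac{48}{49} + \frac{37}{19} = \frac{2725}{931} \approx 2.927$)
$y{\left(A \right)} = \frac{2725}{931}$
$c = -2$ ($c = 3 - 5 = -2$)
$y{\left(-37 \right)} + s{\left(c \right)} = \frac{2725}{931} - 2 = \frac{863}{931}$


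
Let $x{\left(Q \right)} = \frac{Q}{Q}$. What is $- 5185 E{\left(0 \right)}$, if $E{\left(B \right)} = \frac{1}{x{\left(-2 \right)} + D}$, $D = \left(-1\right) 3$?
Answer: $\frac{5185}{2} \approx 2592.5$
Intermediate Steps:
$x{\left(Q \right)} = 1$
$D = -3$
$E{\left(B \right)} = - \frac{1}{2}$ ($E{\left(B \right)} = \frac{1}{1 - 3} = \frac{1}{-2} = - \frac{1}{2}$)
$- 5185 E{\left(0 \right)} = \left(-5185\right) \left(- \frac{1}{2}\right) = \frac{5185}{2}$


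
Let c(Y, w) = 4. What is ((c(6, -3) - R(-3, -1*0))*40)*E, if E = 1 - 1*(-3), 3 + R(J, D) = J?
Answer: 1600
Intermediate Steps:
R(J, D) = -3 + J
E = 4 (E = 1 + 3 = 4)
((c(6, -3) - R(-3, -1*0))*40)*E = ((4 - (-3 - 3))*40)*4 = ((4 - 1*(-6))*40)*4 = ((4 + 6)*40)*4 = (10*40)*4 = 400*4 = 1600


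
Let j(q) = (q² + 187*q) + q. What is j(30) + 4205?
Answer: 10745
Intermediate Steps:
j(q) = q² + 188*q
j(30) + 4205 = 30*(188 + 30) + 4205 = 30*218 + 4205 = 6540 + 4205 = 10745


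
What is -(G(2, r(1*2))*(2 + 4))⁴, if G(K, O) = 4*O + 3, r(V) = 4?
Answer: -168896016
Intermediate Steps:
G(K, O) = 3 + 4*O
-(G(2, r(1*2))*(2 + 4))⁴ = -((3 + 4*4)*(2 + 4))⁴ = -((3 + 16)*6)⁴ = -(19*6)⁴ = -1*114⁴ = -1*168896016 = -168896016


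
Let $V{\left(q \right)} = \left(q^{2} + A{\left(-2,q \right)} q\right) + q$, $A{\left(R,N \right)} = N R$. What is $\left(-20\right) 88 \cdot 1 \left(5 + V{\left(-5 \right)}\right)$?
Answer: $44000$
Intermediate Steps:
$V{\left(q \right)} = q - q^{2}$ ($V{\left(q \right)} = \left(q^{2} + q \left(-2\right) q\right) + q = \left(q^{2} + - 2 q q\right) + q = \left(q^{2} - 2 q^{2}\right) + q = - q^{2} + q = q - q^{2}$)
$\left(-20\right) 88 \cdot 1 \left(5 + V{\left(-5 \right)}\right) = \left(-20\right) 88 \cdot 1 \left(5 - 5 \left(1 - -5\right)\right) = - 1760 \cdot 1 \left(5 - 5 \left(1 + 5\right)\right) = - 1760 \cdot 1 \left(5 - 30\right) = - 1760 \cdot 1 \left(-25\right) = \left(-1760\right) \left(-25\right) = 44000$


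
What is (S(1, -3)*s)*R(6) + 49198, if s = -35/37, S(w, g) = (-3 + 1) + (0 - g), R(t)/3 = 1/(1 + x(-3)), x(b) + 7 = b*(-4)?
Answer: 3640617/74 ≈ 49198.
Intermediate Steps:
x(b) = -7 - 4*b (x(b) = -7 + b*(-4) = -7 - 4*b)
R(t) = 1/2 (R(t) = 3/(1 + (-7 - 4*(-3))) = 3/(1 + (-7 + 12)) = 3/(1 + 5) = 3/6 = 3*(1/6) = 1/2)
S(w, g) = -2 - g
s = -35/37 (s = -35*1/37 = -35/37 ≈ -0.94595)
(S(1, -3)*s)*R(6) + 49198 = ((-2 - 1*(-3))*(-35/37))*(1/2) + 49198 = ((-2 + 3)*(-35/37))*(1/2) + 49198 = (1*(-35/37))*(1/2) + 49198 = -35/37*1/2 + 49198 = -35/74 + 49198 = 3640617/74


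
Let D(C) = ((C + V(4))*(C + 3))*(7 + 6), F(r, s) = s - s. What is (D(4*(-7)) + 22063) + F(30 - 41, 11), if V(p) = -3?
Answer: 32138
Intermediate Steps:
F(r, s) = 0
D(C) = 13*(-3 + C)*(3 + C) (D(C) = ((C - 3)*(C + 3))*(7 + 6) = ((-3 + C)*(3 + C))*13 = 13*(-3 + C)*(3 + C))
(D(4*(-7)) + 22063) + F(30 - 41, 11) = ((-117 + 13*(4*(-7))²) + 22063) + 0 = ((-117 + 13*(-28)²) + 22063) + 0 = ((-117 + 13*784) + 22063) + 0 = ((-117 + 10192) + 22063) + 0 = (10075 + 22063) + 0 = 32138 + 0 = 32138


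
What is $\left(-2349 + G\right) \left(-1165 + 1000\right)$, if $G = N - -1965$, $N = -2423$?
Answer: $463155$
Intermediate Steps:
$G = -458$ ($G = -2423 - -1965 = -2423 + 1965 = -458$)
$\left(-2349 + G\right) \left(-1165 + 1000\right) = \left(-2349 - 458\right) \left(-1165 + 1000\right) = \left(-2807\right) \left(-165\right) = 463155$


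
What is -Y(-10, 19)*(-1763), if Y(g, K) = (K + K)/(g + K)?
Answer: 66994/9 ≈ 7443.8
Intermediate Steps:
Y(g, K) = 2*K/(K + g) (Y(g, K) = (2*K)/(K + g) = 2*K/(K + g))
-Y(-10, 19)*(-1763) = -2*19/(19 - 10)*(-1763) = -2*19/9*(-1763) = -2*19*(⅑)*(-1763) = -38*(-1763)/9 = -1*(-66994/9) = 66994/9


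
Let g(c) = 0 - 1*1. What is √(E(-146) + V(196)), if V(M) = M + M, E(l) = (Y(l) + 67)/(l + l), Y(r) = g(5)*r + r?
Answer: √8350981/146 ≈ 19.793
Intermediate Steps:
g(c) = -1 (g(c) = 0 - 1 = -1)
Y(r) = 0 (Y(r) = -r + r = 0)
E(l) = 67/(2*l) (E(l) = (0 + 67)/(l + l) = 67/((2*l)) = 67*(1/(2*l)) = 67/(2*l))
V(M) = 2*M
√(E(-146) + V(196)) = √((67/2)/(-146) + 2*196) = √((67/2)*(-1/146) + 392) = √(-67/292 + 392) = √(114397/292) = √8350981/146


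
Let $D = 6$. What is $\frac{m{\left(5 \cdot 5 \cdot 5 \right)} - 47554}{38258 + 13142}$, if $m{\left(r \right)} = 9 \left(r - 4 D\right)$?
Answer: $- \frac{9329}{10280} \approx -0.90749$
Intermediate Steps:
$m{\left(r \right)} = -216 + 9 r$ ($m{\left(r \right)} = 9 \left(r - 24\right) = 9 \left(-24 + r\right) = -216 + 9 r$)
$\frac{m{\left(5 \cdot 5 \cdot 5 \right)} - 47554}{38258 + 13142} = \frac{\left(-216 + 9 \cdot 5 \cdot 5 \cdot 5\right) - 47554}{38258 + 13142} = \frac{\left(-216 + 9 \cdot 25 \cdot 5\right) - 47554}{51400} = \left(\left(-216 + 9 \cdot 125\right) - 47554\right) \frac{1}{51400} = \left(\left(-216 + 1125\right) - 47554\right) \frac{1}{51400} = \left(909 - 47554\right) \frac{1}{51400} = \left(-46645\right) \frac{1}{51400} = - \frac{9329}{10280}$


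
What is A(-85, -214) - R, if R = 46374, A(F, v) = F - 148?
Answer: -46607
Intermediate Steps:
A(F, v) = -148 + F
A(-85, -214) - R = (-148 - 85) - 1*46374 = -233 - 46374 = -46607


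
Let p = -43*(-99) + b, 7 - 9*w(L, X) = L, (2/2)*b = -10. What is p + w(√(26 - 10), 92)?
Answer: 12742/3 ≈ 4247.3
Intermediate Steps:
b = -10
w(L, X) = 7/9 - L/9
p = 4247 (p = -43*(-99) - 10 = 4257 - 10 = 4247)
p + w(√(26 - 10), 92) = 4247 + (7/9 - √(26 - 10)/9) = 4247 + (7/9 - √16/9) = 4247 + (7/9 - ⅑*4) = 4247 + (7/9 - 4/9) = 4247 + ⅓ = 12742/3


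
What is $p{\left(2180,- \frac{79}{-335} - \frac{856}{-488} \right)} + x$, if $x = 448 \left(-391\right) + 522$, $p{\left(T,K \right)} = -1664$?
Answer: $-176310$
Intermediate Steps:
$x = -174646$ ($x = -175168 + 522 = -174646$)
$p{\left(2180,- \frac{79}{-335} - \frac{856}{-488} \right)} + x = -1664 - 174646 = -176310$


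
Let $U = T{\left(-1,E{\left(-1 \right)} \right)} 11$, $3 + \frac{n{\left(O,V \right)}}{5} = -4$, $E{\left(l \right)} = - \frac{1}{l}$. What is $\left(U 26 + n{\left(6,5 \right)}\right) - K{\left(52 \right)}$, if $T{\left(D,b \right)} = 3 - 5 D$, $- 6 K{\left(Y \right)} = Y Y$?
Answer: $\frac{8111}{3} \approx 2703.7$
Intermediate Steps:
$n{\left(O,V \right)} = -35$ ($n{\left(O,V \right)} = -15 + 5 \left(-4\right) = -15 - 20 = -35$)
$K{\left(Y \right)} = - \frac{Y^{2}}{6}$ ($K{\left(Y \right)} = - \frac{Y Y}{6} = - \frac{Y^{2}}{6}$)
$U = 88$ ($U = \left(3 - -5\right) 11 = \left(3 + 5\right) 11 = 8 \cdot 11 = 88$)
$\left(U 26 + n{\left(6,5 \right)}\right) - K{\left(52 \right)} = \left(88 \cdot 26 - 35\right) - - \frac{52^{2}}{6} = \left(2288 - 35\right) - \left(- \frac{1}{6}\right) 2704 = 2253 - - \frac{1352}{3} = 2253 + \frac{1352}{3} = \frac{8111}{3}$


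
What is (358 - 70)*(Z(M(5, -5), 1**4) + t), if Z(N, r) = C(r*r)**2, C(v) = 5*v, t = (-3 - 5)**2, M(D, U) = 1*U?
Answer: 25632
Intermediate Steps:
M(D, U) = U
t = 64 (t = (-8)**2 = 64)
Z(N, r) = 25*r**4 (Z(N, r) = (5*(r*r))**2 = (5*r**2)**2 = 25*r**4)
(358 - 70)*(Z(M(5, -5), 1**4) + t) = (358 - 70)*(25*(1**4)**4 + 64) = 288*(25*1**4 + 64) = 288*(25*1 + 64) = 288*(25 + 64) = 288*89 = 25632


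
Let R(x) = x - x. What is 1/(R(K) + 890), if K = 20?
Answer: 1/890 ≈ 0.0011236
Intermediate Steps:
R(x) = 0
1/(R(K) + 890) = 1/(0 + 890) = 1/890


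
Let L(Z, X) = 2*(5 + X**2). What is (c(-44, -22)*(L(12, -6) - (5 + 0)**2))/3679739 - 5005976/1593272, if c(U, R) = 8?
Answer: -2302494823529/732853139501 ≈ -3.1418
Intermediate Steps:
L(Z, X) = 10 + 2*X**2
(c(-44, -22)*(L(12, -6) - (5 + 0)**2))/3679739 - 5005976/1593272 = (8*((10 + 2*(-6)**2) - (5 + 0)**2))/3679739 - 5005976/1593272 = (8*((10 + 2*36) - 1*5**2))*(1/3679739) - 5005976*1/1593272 = (8*((10 + 72) - 1*25))*(1/3679739) - 625747/199159 = (8*(82 - 25))*(1/3679739) - 625747/199159 = (8*57)*(1/3679739) - 625747/199159 = 456*(1/3679739) - 625747/199159 = 456/3679739 - 625747/199159 = -2302494823529/732853139501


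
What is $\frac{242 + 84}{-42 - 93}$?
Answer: $- \frac{326}{135} \approx -2.4148$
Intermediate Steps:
$\frac{242 + 84}{-42 - 93} = \frac{326}{-135} = 326 \left(- \frac{1}{135}\right) = - \frac{326}{135}$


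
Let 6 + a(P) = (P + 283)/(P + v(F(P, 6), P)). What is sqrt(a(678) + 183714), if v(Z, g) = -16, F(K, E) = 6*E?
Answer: sqrt(80509564934)/662 ≈ 428.61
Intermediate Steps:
a(P) = -6 + (283 + P)/(-16 + P) (a(P) = -6 + (P + 283)/(P - 16) = -6 + (283 + P)/(-16 + P))
sqrt(a(678) + 183714) = sqrt((379 - 5*678)/(-16 + 678) + 183714) = sqrt((379 - 3390)/662 + 183714) = sqrt((1/662)*(-3011) + 183714) = sqrt(-3011/662 + 183714) = sqrt(121615657/662) = sqrt(80509564934)/662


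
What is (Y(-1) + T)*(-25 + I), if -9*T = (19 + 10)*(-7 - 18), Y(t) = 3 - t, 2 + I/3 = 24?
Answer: 31201/9 ≈ 3466.8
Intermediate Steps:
I = 66 (I = -6 + 3*24 = -6 + 72 = 66)
T = 725/9 (T = -(19 + 10)*(-7 - 18)/9 = -29*(-25)/9 = -⅑*(-725) = 725/9 ≈ 80.556)
(Y(-1) + T)*(-25 + I) = ((3 - 1*(-1)) + 725/9)*(-25 + 66) = ((3 + 1) + 725/9)*41 = (4 + 725/9)*41 = (761/9)*41 = 31201/9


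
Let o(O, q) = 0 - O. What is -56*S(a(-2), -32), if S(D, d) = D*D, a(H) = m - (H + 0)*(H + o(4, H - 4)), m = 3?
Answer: -4536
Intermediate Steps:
o(O, q) = -O
a(H) = 3 - H*(-4 + H) (a(H) = 3 - (H + 0)*(H - 1*4) = 3 - H*(H - 4) = 3 - H*(-4 + H))
S(D, d) = D²
-56*S(a(-2), -32) = -56*(3 - 1*(-2)² + 4*(-2))² = -56*(3 - 1*4 - 8)² = -56*(3 - 4 - 8)² = -56*(-9)² = -56*81 = -4536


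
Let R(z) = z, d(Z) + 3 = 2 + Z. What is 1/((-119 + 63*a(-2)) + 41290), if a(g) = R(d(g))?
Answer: 1/40982 ≈ 2.4401e-5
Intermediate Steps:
d(Z) = -1 + Z (d(Z) = -3 + (2 + Z) = -1 + Z)
a(g) = -1 + g
1/((-119 + 63*a(-2)) + 41290) = 1/((-119 + 63*(-1 - 2)) + 41290) = 1/((-119 + 63*(-3)) + 41290) = 1/((-119 - 189) + 41290) = 1/(-308 + 41290) = 1/40982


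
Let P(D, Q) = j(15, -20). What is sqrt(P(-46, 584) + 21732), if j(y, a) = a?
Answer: 4*sqrt(1357) ≈ 147.35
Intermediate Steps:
P(D, Q) = -20
sqrt(P(-46, 584) + 21732) = sqrt(-20 + 21732) = sqrt(21712) = 4*sqrt(1357)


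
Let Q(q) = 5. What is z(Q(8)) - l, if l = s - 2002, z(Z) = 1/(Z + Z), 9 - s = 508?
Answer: 25011/10 ≈ 2501.1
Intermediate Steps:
s = -499 (s = 9 - 1*508 = 9 - 508 = -499)
z(Z) = 1/(2*Z)
l = -2501 (l = -499 - 2002 = -2501)
z(Q(8)) - l = (1/2)/5 - 1*(-2501) = (1/2)*(1/5) + 2501 = 1/10 + 2501 = 25011/10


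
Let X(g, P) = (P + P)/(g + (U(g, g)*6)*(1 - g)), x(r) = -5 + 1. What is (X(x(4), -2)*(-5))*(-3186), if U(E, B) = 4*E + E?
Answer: 15930/151 ≈ 105.50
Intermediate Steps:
x(r) = -4
U(E, B) = 5*E
X(g, P) = 2*P/(g + 30*g*(1 - g)) (X(g, P) = (P + P)/(g + ((5*g)*6)*(1 - g)) = (2*P)/(g + (30*g)*(1 - g)) = (2*P)/(g + 30*g*(1 - g)) = 2*P/(g + 30*g*(1 - g)))
(X(x(4), -2)*(-5))*(-3186) = ((2*(-2)/(-4*(31 - 30*(-4))))*(-5))*(-3186) = ((2*(-2)*(-¼)/(31 + 120))*(-5))*(-3186) = ((2*(-2)*(-¼)/151)*(-5))*(-3186) = ((2*(-2)*(-¼)*(1/151))*(-5))*(-3186) = ((1/151)*(-5))*(-3186) = -5/151*(-3186) = 15930/151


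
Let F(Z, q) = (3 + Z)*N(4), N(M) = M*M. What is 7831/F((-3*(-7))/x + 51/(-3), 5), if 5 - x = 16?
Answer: -86141/2800 ≈ -30.765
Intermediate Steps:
N(M) = M²
x = -11 (x = 5 - 1*16 = 5 - 16 = -11)
F(Z, q) = 48 + 16*Z (F(Z, q) = (3 + Z)*4² = (3 + Z)*16 = 48 + 16*Z)
7831/F((-3*(-7))/x + 51/(-3), 5) = 7831/(48 + 16*(-3*(-7)/(-11) + 51/(-3))) = 7831/(48 + 16*(21*(-1/11) + 51*(-⅓))) = 7831/(48 + 16*(-21/11 - 17)) = 7831/(48 + 16*(-208/11)) = 7831/(48 - 3328/11) = 7831/(-2800/11) = 7831*(-11/2800) = -86141/2800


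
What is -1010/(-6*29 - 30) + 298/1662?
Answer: 48317/9418 ≈ 5.1303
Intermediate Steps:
-1010/(-6*29 - 30) + 298/1662 = -1010/(-174 - 30) + 298*(1/1662) = -1010/(-204) + 149/831 = -1010*(-1/204) + 149/831 = 505/102 + 149/831 = 48317/9418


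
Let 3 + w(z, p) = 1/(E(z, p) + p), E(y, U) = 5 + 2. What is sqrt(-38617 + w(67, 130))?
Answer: I*sqrt(724858643)/137 ≈ 196.52*I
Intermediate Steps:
E(y, U) = 7
w(z, p) = -3 + 1/(7 + p)
sqrt(-38617 + w(67, 130)) = sqrt(-38617 + (-20 - 3*130)/(7 + 130)) = sqrt(-38617 + (-20 - 390)/137) = sqrt(-38617 + (1/137)*(-410)) = sqrt(-38617 - 410/137) = sqrt(-5290939/137) = I*sqrt(724858643)/137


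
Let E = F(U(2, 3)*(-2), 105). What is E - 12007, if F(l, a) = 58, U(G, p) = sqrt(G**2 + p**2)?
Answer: -11949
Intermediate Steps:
E = 58
E - 12007 = 58 - 12007 = -11949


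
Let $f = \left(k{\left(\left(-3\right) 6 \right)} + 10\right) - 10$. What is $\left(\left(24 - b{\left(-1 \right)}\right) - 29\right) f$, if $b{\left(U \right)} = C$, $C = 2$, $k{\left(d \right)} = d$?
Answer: $126$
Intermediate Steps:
$b{\left(U \right)} = 2$
$f = -18$ ($f = \left(\left(-3\right) 6 + 10\right) - 10 = \left(-18 + 10\right) - 10 = -8 - 10 = -18$)
$\left(\left(24 - b{\left(-1 \right)}\right) - 29\right) f = \left(\left(24 - 2\right) - 29\right) \left(-18\right) = \left(22 - 29\right) \left(-18\right) = \left(-7\right) \left(-18\right) = 126$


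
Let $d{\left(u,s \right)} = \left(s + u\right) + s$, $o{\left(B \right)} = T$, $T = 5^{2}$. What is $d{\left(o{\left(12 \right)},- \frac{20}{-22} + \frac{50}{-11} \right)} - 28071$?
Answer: $- \frac{308586}{11} \approx -28053.0$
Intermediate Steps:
$T = 25$
$o{\left(B \right)} = 25$
$d{\left(u,s \right)} = u + 2 s$
$d{\left(o{\left(12 \right)},- \frac{20}{-22} + \frac{50}{-11} \right)} - 28071 = \left(25 + 2 \left(- \frac{20}{-22} + \frac{50}{-11}\right)\right) - 28071 = \left(25 + 2 \left(\left(-20\right) \left(- \frac{1}{22}\right) + 50 \left(- \frac{1}{11}\right)\right)\right) - 28071 = \left(25 + 2 \left(\frac{10}{11} - \frac{50}{11}\right)\right) - 28071 = \left(25 + 2 \left(- \frac{40}{11}\right)\right) - 28071 = \left(25 - \frac{80}{11}\right) - 28071 = \frac{195}{11} - 28071 = - \frac{308586}{11}$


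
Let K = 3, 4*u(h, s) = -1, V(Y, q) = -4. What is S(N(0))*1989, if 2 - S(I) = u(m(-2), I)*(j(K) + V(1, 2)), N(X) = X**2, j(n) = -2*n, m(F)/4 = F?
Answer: -1989/2 ≈ -994.50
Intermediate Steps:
m(F) = 4*F
u(h, s) = -1/4 (u(h, s) = (1/4)*(-1) = -1/4)
S(I) = -1/2 (S(I) = 2 - (-1)*(-2*3 - 4)/4 = 2 - (-1)*(-6 - 4)/4 = 2 - (-1)*(-10)/4 = 2 - 1*5/2 = 2 - 5/2 = -1/2)
S(N(0))*1989 = -1/2*1989 = -1989/2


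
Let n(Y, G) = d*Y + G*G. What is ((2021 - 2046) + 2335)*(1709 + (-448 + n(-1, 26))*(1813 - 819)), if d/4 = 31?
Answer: 242746350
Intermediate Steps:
d = 124 (d = 4*31 = 124)
n(Y, G) = G² + 124*Y (n(Y, G) = 124*Y + G*G = 124*Y + G² = G² + 124*Y)
((2021 - 2046) + 2335)*(1709 + (-448 + n(-1, 26))*(1813 - 819)) = ((2021 - 2046) + 2335)*(1709 + (-448 + (26² + 124*(-1)))*(1813 - 819)) = (-25 + 2335)*(1709 + (-448 + (676 - 124))*994) = 2310*(1709 + (-448 + 552)*994) = 2310*(1709 + 104*994) = 2310*(1709 + 103376) = 2310*105085 = 242746350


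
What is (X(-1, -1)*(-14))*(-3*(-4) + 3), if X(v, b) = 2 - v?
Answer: -630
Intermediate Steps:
(X(-1, -1)*(-14))*(-3*(-4) + 3) = ((2 - 1*(-1))*(-14))*(-3*(-4) + 3) = ((2 + 1)*(-14))*(12 + 3) = (3*(-14))*15 = -42*15 = -630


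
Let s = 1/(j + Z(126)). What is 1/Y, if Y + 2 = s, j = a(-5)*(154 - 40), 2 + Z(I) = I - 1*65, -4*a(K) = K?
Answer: -403/804 ≈ -0.50124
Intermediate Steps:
a(K) = -K/4
Z(I) = -67 + I (Z(I) = -2 + (I - 1*65) = -2 + (I - 65) = -2 + (-65 + I) = -67 + I)
j = 285/2 (j = (-1/4*(-5))*(154 - 40) = (5/4)*114 = 285/2 ≈ 142.50)
s = 2/403 (s = 1/(285/2 + (-67 + 126)) = 1/(285/2 + 59) = 1/(403/2) = 2/403 ≈ 0.0049628)
Y = -804/403 (Y = -2 + 2/403 = -804/403 ≈ -1.9950)
1/Y = 1/(-804/403) = -403/804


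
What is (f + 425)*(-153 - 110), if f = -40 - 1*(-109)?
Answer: -129922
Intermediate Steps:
f = 69 (f = -40 + 109 = 69)
(f + 425)*(-153 - 110) = (69 + 425)*(-153 - 110) = 494*(-263) = -129922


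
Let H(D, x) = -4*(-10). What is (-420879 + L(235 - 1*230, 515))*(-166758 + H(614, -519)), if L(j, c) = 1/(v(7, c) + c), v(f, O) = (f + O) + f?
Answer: 36627750790325/522 ≈ 7.0168e+10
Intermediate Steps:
H(D, x) = 40
v(f, O) = O + 2*f (v(f, O) = (O + f) + f = O + 2*f)
L(j, c) = 1/(14 + 2*c) (L(j, c) = 1/((c + 2*7) + c) = 1/((c + 14) + c) = 1/((14 + c) + c) = 1/(14 + 2*c))
(-420879 + L(235 - 1*230, 515))*(-166758 + H(614, -519)) = (-420879 + 1/(2*(7 + 515)))*(-166758 + 40) = (-420879 + (½)/522)*(-166718) = (-420879 + (½)*(1/522))*(-166718) = (-420879 + 1/1044)*(-166718) = -439397675/1044*(-166718) = 36627750790325/522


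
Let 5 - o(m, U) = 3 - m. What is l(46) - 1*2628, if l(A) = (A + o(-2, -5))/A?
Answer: -2627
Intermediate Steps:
o(m, U) = 2 + m (o(m, U) = 5 - (3 - m) = 5 + (-3 + m) = 2 + m)
l(A) = 1 (l(A) = (A + (2 - 2))/A = (A + 0)/A = A/A = 1)
l(46) - 1*2628 = 1 - 1*2628 = 1 - 2628 = -2627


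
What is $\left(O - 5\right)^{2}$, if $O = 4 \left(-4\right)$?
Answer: $441$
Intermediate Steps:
$O = -16$
$\left(O - 5\right)^{2} = \left(-16 - 5\right)^{2} = \left(-21\right)^{2} = 441$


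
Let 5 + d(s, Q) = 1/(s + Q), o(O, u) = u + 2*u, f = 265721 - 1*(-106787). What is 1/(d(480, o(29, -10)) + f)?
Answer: 450/167626351 ≈ 2.6845e-6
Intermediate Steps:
f = 372508 (f = 265721 + 106787 = 372508)
o(O, u) = 3*u
d(s, Q) = -5 + 1/(Q + s) (d(s, Q) = -5 + 1/(s + Q) = -5 + 1/(Q + s))
1/(d(480, o(29, -10)) + f) = 1/((1 - 15*(-10) - 5*480)/(3*(-10) + 480) + 372508) = 1/((1 - 5*(-30) - 2400)/(-30 + 480) + 372508) = 1/((1 + 150 - 2400)/450 + 372508) = 1/((1/450)*(-2249) + 372508) = 1/(-2249/450 + 372508) = 1/(167626351/450) = 450/167626351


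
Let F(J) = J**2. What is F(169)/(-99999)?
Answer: -28561/99999 ≈ -0.28561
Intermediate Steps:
F(169)/(-99999) = 169**2/(-99999) = 28561*(-1/99999) = -28561/99999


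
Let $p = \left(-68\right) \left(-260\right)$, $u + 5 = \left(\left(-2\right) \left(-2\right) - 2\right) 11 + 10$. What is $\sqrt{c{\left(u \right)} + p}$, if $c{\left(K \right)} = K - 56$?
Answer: $\sqrt{17651} \approx 132.86$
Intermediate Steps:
$u = 27$ ($u = -5 + \left(\left(\left(-2\right) \left(-2\right) - 2\right) 11 + 10\right) = -5 + \left(\left(4 + \left(-5 + 3\right)\right) 11 + 10\right) = -5 + \left(\left(4 - 2\right) 11 + 10\right) = -5 + \left(2 \cdot 11 + 10\right) = -5 + \left(22 + 10\right) = -5 + 32 = 27$)
$c{\left(K \right)} = -56 + K$
$p = 17680$
$\sqrt{c{\left(u \right)} + p} = \sqrt{\left(-56 + 27\right) + 17680} = \sqrt{-29 + 17680} = \sqrt{17651}$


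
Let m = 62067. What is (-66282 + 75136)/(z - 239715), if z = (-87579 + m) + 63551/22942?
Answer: -203128468/6084774283 ≈ -0.033383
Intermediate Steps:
z = -585232753/22942 (z = (-87579 + 62067) + 63551/22942 = -25512 + 63551*(1/22942) = -25512 + 63551/22942 = -585232753/22942 ≈ -25509.)
(-66282 + 75136)/(z - 239715) = (-66282 + 75136)/(-585232753/22942 - 239715) = 8854/(-6084774283/22942) = 8854*(-22942/6084774283) = -203128468/6084774283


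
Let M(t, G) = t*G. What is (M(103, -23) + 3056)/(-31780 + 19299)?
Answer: -687/12481 ≈ -0.055044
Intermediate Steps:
M(t, G) = G*t
(M(103, -23) + 3056)/(-31780 + 19299) = (-23*103 + 3056)/(-31780 + 19299) = (-2369 + 3056)/(-12481) = 687*(-1/12481) = -687/12481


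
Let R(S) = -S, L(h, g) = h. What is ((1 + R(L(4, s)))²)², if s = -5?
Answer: 81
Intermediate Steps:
((1 + R(L(4, s)))²)² = ((1 - 1*4)²)² = ((1 - 4)²)² = ((-3)²)² = 9² = 81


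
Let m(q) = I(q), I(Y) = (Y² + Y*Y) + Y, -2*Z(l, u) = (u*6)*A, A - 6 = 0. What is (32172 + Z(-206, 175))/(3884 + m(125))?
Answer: 1382/1679 ≈ 0.82311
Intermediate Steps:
A = 6 (A = 6 + 0 = 6)
Z(l, u) = -18*u (Z(l, u) = -u*6*6/2 = -6*u*6/2 = -18*u)
I(Y) = Y + 2*Y² (I(Y) = (Y² + Y²) + Y = 2*Y² + Y = Y + 2*Y²)
m(q) = q*(1 + 2*q)
(32172 + Z(-206, 175))/(3884 + m(125)) = (32172 - 18*175)/(3884 + 125*(1 + 2*125)) = (32172 - 3150)/(3884 + 125*(1 + 250)) = 29022/(3884 + 125*251) = 29022/(3884 + 31375) = 29022/35259 = 29022*(1/35259) = 1382/1679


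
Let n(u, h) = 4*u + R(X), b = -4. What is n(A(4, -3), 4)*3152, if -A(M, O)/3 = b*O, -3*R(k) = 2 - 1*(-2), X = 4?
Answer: -1374272/3 ≈ -4.5809e+5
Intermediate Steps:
R(k) = -4/3 (R(k) = -(2 - 1*(-2))/3 = -(2 + 2)/3 = -1/3*4 = -4/3)
A(M, O) = 12*O (A(M, O) = -(-12)*O = 12*O)
n(u, h) = -4/3 + 4*u (n(u, h) = 4*u - 4/3 = -4/3 + 4*u)
n(A(4, -3), 4)*3152 = (-4/3 + 4*(12*(-3)))*3152 = (-4/3 + 4*(-36))*3152 = (-4/3 - 144)*3152 = -436/3*3152 = -1374272/3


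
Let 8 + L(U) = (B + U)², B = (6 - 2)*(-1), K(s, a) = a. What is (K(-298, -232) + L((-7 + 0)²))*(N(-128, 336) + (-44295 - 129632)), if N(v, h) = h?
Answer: -309859935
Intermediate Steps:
B = -4 (B = 4*(-1) = -4)
L(U) = -8 + (-4 + U)²
(K(-298, -232) + L((-7 + 0)²))*(N(-128, 336) + (-44295 - 129632)) = (-232 + (-8 + (-4 + (-7 + 0)²)²))*(336 + (-44295 - 129632)) = (-232 + (-8 + (-4 + (-7)²)²))*(336 - 173927) = (-232 + (-8 + (-4 + 49)²))*(-173591) = (-232 + (-8 + 45²))*(-173591) = (-232 + (-8 + 2025))*(-173591) = (-232 + 2017)*(-173591) = 1785*(-173591) = -309859935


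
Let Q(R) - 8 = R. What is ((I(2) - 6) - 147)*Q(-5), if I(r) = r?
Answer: -453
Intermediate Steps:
Q(R) = 8 + R
((I(2) - 6) - 147)*Q(-5) = ((2 - 6) - 147)*(8 - 5) = ((2 - 1*6) - 147)*3 = ((2 - 6) - 147)*3 = (-4 - 147)*3 = -151*3 = -453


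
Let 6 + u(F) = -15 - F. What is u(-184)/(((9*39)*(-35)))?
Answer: -163/12285 ≈ -0.013268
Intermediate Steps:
u(F) = -21 - F (u(F) = -6 + (-15 - F) = -21 - F)
u(-184)/(((9*39)*(-35))) = (-21 - 1*(-184))/(((9*39)*(-35))) = (-21 + 184)/((351*(-35))) = 163/(-12285) = 163*(-1/12285) = -163/12285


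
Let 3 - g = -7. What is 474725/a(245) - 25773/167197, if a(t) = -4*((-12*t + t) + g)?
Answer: 15819158761/359139156 ≈ 44.047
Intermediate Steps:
g = 10 (g = 3 - 1*(-7) = 3 + 7 = 10)
a(t) = -40 + 44*t (a(t) = -4*((-12*t + t) + 10) = -4*(-11*t + 10) = -4*(10 - 11*t) = -40 + 44*t)
474725/a(245) - 25773/167197 = 474725/(-40 + 44*245) - 25773/167197 = 474725/(-40 + 10780) - 25773*1/167197 = 474725/10740 - 25773/167197 = 474725*(1/10740) - 25773/167197 = 94945/2148 - 25773/167197 = 15819158761/359139156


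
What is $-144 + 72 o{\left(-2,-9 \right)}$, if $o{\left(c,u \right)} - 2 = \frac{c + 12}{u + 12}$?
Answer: $240$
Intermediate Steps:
$o{\left(c,u \right)} = 2 + \frac{12 + c}{12 + u}$ ($o{\left(c,u \right)} = 2 + \frac{c + 12}{u + 12} = 2 + \frac{12 + c}{12 + u}$)
$-144 + 72 o{\left(-2,-9 \right)} = -144 + 72 \frac{36 - 2 + 2 \left(-9\right)}{12 - 9} = -144 + 72 \frac{36 - 2 - 18}{3} = -144 + 72 \cdot \frac{1}{3} \cdot 16 = -144 + 72 \cdot \frac{16}{3} = -144 + 384 = 240$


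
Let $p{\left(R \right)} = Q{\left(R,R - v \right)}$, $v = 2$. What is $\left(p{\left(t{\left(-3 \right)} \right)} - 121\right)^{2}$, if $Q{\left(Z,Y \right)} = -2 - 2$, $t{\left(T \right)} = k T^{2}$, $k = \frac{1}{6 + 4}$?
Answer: $15625$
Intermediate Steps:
$k = \frac{1}{10} \approx 0.1$
$t{\left(T \right)} = \frac{T^{2}}{10}$
$Q{\left(Z,Y \right)} = -4$ ($Q{\left(Z,Y \right)} = -2 - 2 = -4$)
$p{\left(R \right)} = -4$
$\left(p{\left(t{\left(-3 \right)} \right)} - 121\right)^{2} = \left(-4 - 121\right)^{2} = \left(-125\right)^{2} = 15625$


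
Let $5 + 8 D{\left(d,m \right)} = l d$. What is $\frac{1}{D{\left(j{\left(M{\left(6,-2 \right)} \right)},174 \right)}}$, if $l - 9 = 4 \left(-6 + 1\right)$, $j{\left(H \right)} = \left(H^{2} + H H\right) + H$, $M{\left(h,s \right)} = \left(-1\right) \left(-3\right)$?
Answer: $- \frac{2}{59} \approx -0.033898$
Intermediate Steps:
$M{\left(h,s \right)} = 3$
$j{\left(H \right)} = H + 2 H^{2}$ ($j{\left(H \right)} = \left(H^{2} + H^{2}\right) + H = 2 H^{2} + H = H + 2 H^{2}$)
$l = -11$ ($l = 9 + 4 \left(-6 + 1\right) = 9 + 4 \left(-5\right) = 9 - 20 = -11$)
$D{\left(d,m \right)} = - \frac{5}{8} - \frac{11 d}{8}$ ($D{\left(d,m \right)} = - \frac{5}{8} + \frac{\left(-11\right) d}{8} = - \frac{5}{8} - \frac{11 d}{8}$)
$\frac{1}{D{\left(j{\left(M{\left(6,-2 \right)} \right)},174 \right)}} = \frac{1}{- \frac{5}{8} - \frac{11 \cdot 3 \left(1 + 2 \cdot 3\right)}{8}} = \frac{1}{- \frac{5}{8} - \frac{11 \cdot 3 \left(1 + 6\right)}{8}} = \frac{1}{- \frac{5}{8} - \frac{11 \cdot 3 \cdot 7}{8}} = \frac{1}{- \frac{5}{8} - \frac{231}{8}} = \frac{1}{- \frac{59}{2}} = - \frac{2}{59}$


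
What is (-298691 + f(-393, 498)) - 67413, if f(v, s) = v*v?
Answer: -211655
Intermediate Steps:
f(v, s) = v²
(-298691 + f(-393, 498)) - 67413 = (-298691 + (-393)²) - 67413 = (-298691 + 154449) - 67413 = -144242 - 67413 = -211655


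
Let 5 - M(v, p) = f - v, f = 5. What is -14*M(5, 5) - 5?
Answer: -75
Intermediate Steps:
M(v, p) = v (M(v, p) = 5 - (5 - v) = 5 + (-5 + v) = v)
-14*M(5, 5) - 5 = -14*5 - 5 = -70 - 5 = -75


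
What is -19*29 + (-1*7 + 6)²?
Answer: -550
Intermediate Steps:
-19*29 + (-1*7 + 6)² = -551 + (-7 + 6)² = -551 + (-1)² = -551 + 1 = -550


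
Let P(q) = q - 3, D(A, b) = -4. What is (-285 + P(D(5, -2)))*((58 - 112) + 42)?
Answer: 3504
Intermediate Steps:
P(q) = -3 + q
(-285 + P(D(5, -2)))*((58 - 112) + 42) = (-285 + (-3 - 4))*((58 - 112) + 42) = (-285 - 7)*(-54 + 42) = -292*(-12) = 3504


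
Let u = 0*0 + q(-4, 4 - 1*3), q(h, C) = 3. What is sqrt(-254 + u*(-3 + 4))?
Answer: I*sqrt(251) ≈ 15.843*I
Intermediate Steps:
u = 3 (u = 0*0 + 3 = 0 + 3 = 3)
sqrt(-254 + u*(-3 + 4)) = sqrt(-254 + 3*(-3 + 4)) = sqrt(-254 + 3*1) = sqrt(-254 + 3) = sqrt(-251) = I*sqrt(251)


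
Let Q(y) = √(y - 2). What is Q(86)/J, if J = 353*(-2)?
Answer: -√21/353 ≈ -0.012982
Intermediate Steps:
Q(y) = √(-2 + y)
J = -706
Q(86)/J = √(-2 + 86)/(-706) = √84*(-1/706) = (2*√21)*(-1/706) = -√21/353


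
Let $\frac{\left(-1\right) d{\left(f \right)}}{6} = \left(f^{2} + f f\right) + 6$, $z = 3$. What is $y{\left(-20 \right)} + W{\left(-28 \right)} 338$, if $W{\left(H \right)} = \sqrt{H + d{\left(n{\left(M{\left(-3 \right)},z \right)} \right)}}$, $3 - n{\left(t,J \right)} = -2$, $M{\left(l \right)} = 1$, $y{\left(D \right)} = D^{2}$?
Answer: $400 + 676 i \sqrt{91} \approx 400.0 + 6448.6 i$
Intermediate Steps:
$n{\left(t,J \right)} = 5$ ($n{\left(t,J \right)} = 3 - -2 = 3 + 2 = 5$)
$d{\left(f \right)} = -36 - 12 f^{2}$ ($d{\left(f \right)} = - 6 \left(\left(f^{2} + f f\right) + 6\right) = - 6 \left(\left(f^{2} + f^{2}\right) + 6\right) = - 6 \left(2 f^{2} + 6\right) = - 6 \left(6 + 2 f^{2}\right) = -36 - 12 f^{2}$)
$W{\left(H \right)} = \sqrt{-336 + H}$ ($W{\left(H \right)} = \sqrt{H - \left(36 + 12 \cdot 5^{2}\right)} = \sqrt{H - 336} = \sqrt{-336 + H}$)
$y{\left(-20 \right)} + W{\left(-28 \right)} 338 = \left(-20\right)^{2} + \sqrt{-336 - 28} \cdot 338 = 400 + \sqrt{-364} \cdot 338 = 400 + 2 i \sqrt{91} \cdot 338 = 400 + 676 i \sqrt{91}$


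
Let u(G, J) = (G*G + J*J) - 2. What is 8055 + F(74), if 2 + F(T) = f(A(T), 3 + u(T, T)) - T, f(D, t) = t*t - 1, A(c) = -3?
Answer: 119976187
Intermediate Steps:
u(G, J) = -2 + G**2 + J**2 (u(G, J) = (G**2 + J**2) - 2 = -2 + G**2 + J**2)
f(D, t) = -1 + t**2 (f(D, t) = t**2 - 1 = -1 + t**2)
F(T) = -3 + (1 + 2*T**2)**2 - T (F(T) = -2 + ((-1 + (3 + (-2 + T**2 + T**2))**2) - T) = -2 + ((-1 + (3 + (-2 + 2*T**2))**2) - T) = -2 + ((-1 + (1 + 2*T**2)**2) - T) = -2 + (-1 + (1 + 2*T**2)**2 - T) = -3 + (1 + 2*T**2)**2 - T)
8055 + F(74) = 8055 + (-3 + (1 + 2*74**2)**2 - 1*74) = 8055 + (-3 + (1 + 2*5476)**2 - 74) = 8055 + (-3 + (1 + 10952)**2 - 74) = 8055 + (-3 + 10953**2 - 74) = 8055 + (-3 + 119968209 - 74) = 8055 + 119968132 = 119976187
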